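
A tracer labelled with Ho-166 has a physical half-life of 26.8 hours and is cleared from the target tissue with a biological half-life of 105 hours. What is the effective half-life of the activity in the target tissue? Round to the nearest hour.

1/t_eff = 1/t_phys + 1/t_biol = 1/26.8 + 1/105 = 0.046837 per hour.
t_eff = 26.8 × 105 / (26.8 + 105) ≈ 21.351 hours.

21 hours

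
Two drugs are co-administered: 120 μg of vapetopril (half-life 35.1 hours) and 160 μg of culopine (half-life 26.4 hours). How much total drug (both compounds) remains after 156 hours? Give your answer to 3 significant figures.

vapetopril: 120 × (1/2)^(156/35.1) = 120 × (1/2)^4.4444 ≈ 5.5115 μg.
culopine: 160 × (1/2)^(156/26.4) = 160 × (1/2)^5.9091 ≈ 2.6626 μg.
Total = 5.5115 + 2.6626 ≈ 8.1741 μg.

8.17 μg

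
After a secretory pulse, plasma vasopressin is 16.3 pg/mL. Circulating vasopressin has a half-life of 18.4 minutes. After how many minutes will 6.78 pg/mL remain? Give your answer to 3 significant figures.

Fraction remaining = 6.78/16.3 ≈ 0.41595.
n = log₂(16.3/6.78) = ln(2.4041)/ln 2 ≈ 1.2655 half-lives.
t = n × t½ = 1.2655 × 18.4 ≈ 23.285 minutes.

23.3 minutes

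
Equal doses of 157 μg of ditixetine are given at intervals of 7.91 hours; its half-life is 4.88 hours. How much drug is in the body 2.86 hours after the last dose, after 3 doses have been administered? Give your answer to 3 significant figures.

150 μg

The 3 doses were given 18.68, 10.77, 2.86 hours ago.
Total = 157·(1/2)^(18.68/4.88) + 157·(1/2)^(10.77/4.88) + 157·(1/2)^(2.86/4.88)
      = 11.056 + 34.004 + 104.59 ≈ 149.65 μg.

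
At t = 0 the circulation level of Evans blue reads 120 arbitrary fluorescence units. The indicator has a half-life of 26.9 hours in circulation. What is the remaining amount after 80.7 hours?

15 arbitrary fluorescence units

Elapsed time is 3 half-lives (80.7/26.9).
Each half-life halves the amount: 120 × (1/2)^3 = 120/8 = 15 arbitrary fluorescence units.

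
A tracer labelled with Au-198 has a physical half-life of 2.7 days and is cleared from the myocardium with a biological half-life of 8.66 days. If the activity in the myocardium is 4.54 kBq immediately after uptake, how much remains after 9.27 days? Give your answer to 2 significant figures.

1/t_eff = 1/t_phys + 1/t_biol = 1/2.7 + 1/8.66 = 0.48584 per day.
t_eff = 2.7 × 8.66 / (2.7 + 8.66) ≈ 2.0583 days.
Remaining = 4.54 × (1/2)^(9.27/2.0583) = 4.54 × (1/2)^4.5038 ≈ 0.20012 kBq.

0.20 kBq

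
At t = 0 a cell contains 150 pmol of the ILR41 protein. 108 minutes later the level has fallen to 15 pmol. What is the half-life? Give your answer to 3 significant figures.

32.5 minutes

A/A₀ = 15/150 ≈ 0.1.
n = log₂(10) ≈ 3.3219 half-lives elapsed in 108 minutes.
t½ = 108/3.3219 ≈ 32.511 minutes.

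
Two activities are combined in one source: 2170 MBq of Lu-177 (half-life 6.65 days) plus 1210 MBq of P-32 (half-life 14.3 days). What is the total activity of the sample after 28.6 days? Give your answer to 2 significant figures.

410 MBq

Lu-177: 2170 × (1/2)^(28.6/6.65) = 2170 × (1/2)^4.3008 ≈ 110.1 MBq.
P-32: 1210 × (1/2)^(28.6/14.3) = 1210 × (1/2)^2 ≈ 302.5 MBq.
Total = 110.1 + 302.5 ≈ 412.6 MBq.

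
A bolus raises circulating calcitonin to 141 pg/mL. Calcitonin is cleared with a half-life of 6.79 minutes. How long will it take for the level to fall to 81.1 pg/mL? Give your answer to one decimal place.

5.4 minutes

Fraction remaining = 81.1/141 ≈ 0.57518.
n = log₂(141/81.1) = ln(1.7386)/ln 2 ≈ 0.79792 half-lives.
t = n × t½ = 0.79792 × 6.79 ≈ 5.4179 minutes.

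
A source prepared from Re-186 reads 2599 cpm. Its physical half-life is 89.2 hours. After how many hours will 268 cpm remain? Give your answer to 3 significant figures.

292 hours

Fraction remaining = 268/2599 ≈ 0.10312.
n = log₂(2599/268) = ln(9.6978)/ln 2 ≈ 3.2777 half-lives.
t = n × t½ = 3.2777 × 89.2 ≈ 292.37 hours.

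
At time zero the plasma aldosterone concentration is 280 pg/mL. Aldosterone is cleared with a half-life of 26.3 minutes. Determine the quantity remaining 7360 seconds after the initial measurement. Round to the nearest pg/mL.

Convert the elapsed time: 7360 seconds = 122.667 minutes.
Number of half-lives: n = 122.667/26.3 ≈ 4.6641.
Remaining = 280 × (1/2)^4.6641 = 280 × 0.039442 ≈ 11.044 pg/mL.

11 pg/mL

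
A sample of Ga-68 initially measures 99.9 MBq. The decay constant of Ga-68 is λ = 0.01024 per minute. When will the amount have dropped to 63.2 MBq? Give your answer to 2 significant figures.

t½ = ln 2 / λ = 0.69315 / 0.01024 ≈ 67.69 minutes.
Fraction remaining = 63.2/99.9 ≈ 0.63263.
n = log₂(99.9/63.2) = ln(1.5807)/ln 2 ≈ 0.66056 half-lives.
t = n × t½ = 0.66056 × 67.69 ≈ 44.713 minutes.

45 minutes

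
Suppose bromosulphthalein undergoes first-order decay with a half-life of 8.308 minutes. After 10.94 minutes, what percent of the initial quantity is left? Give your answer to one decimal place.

n = 10.94/8.308 ≈ 1.3168 half-lives.
Fraction remaining = (1/2)^1.3168 ≈ 0.40142, i.e. 40.142%.

40.1%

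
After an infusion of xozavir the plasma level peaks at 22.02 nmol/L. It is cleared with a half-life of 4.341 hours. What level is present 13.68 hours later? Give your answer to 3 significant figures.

Number of half-lives: n = 13.68/4.341 ≈ 3.1513.
Remaining = 22.02 × (1/2)^3.1513 = 22.02 × 0.11255 ≈ 2.4784 nmol/L.

2.48 nmol/L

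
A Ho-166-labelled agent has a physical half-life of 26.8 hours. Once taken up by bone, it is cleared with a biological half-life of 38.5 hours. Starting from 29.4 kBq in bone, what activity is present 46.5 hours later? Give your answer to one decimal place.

3.8 kBq

1/t_eff = 1/t_phys + 1/t_biol = 1/26.8 + 1/38.5 = 0.063287 per hour.
t_eff = 26.8 × 38.5 / (26.8 + 38.5) ≈ 15.801 hours.
Remaining = 29.4 × (1/2)^(46.5/15.801) = 29.4 × (1/2)^2.9429 ≈ 3.8235 kBq.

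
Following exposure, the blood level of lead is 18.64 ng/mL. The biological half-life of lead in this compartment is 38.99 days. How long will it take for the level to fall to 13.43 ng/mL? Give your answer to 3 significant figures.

18.4 days

Fraction remaining = 13.43/18.64 ≈ 0.72049.
n = log₂(18.64/13.43) = ln(1.3879)/ln 2 ≈ 0.47294 half-lives.
t = n × t½ = 0.47294 × 38.99 ≈ 18.44 days.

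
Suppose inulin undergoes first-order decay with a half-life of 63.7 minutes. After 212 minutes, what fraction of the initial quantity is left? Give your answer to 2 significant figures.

0.10

n = 212/63.7 ≈ 3.3281 half-lives.
Fraction remaining = (1/2)^3.3281 ≈ 0.099573.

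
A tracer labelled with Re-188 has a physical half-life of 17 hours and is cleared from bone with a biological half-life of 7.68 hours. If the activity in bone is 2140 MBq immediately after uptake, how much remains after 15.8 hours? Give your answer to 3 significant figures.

1/t_eff = 1/t_phys + 1/t_biol = 1/17 + 1/7.68 = 0.18903 per hour.
t_eff = 17 × 7.68 / (17 + 7.68) ≈ 5.2901 hours.
Remaining = 2140 × (1/2)^(15.8/5.2901) = 2140 × (1/2)^2.9867 ≈ 269.98 MBq.

270 MBq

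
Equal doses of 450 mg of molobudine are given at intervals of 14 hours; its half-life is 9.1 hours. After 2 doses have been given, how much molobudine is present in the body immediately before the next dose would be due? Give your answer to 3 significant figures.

208 mg

The 2 doses were given 28, 14 hours ago.
Total = 450·(1/2)^(28/9.1) + 450·(1/2)^(14/9.1)
      = 53.329 + 154.91 ≈ 208.24 mg.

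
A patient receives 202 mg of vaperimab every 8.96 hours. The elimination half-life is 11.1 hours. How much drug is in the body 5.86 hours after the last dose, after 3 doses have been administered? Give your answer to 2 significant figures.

The 3 doses were given 23.78, 14.82, 5.86 hours ago.
Total = 202·(1/2)^(23.78/11.1) + 202·(1/2)^(14.82/11.1) + 202·(1/2)^(5.86/11.1)
      = 45.755 + 80.064 + 140.1 ≈ 265.92 mg.

270 mg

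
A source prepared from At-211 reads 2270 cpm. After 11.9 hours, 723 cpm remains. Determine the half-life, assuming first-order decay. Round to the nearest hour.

A/A₀ = 723/2270 ≈ 0.3185.
n = log₂(3.1397) ≈ 1.6506 half-lives elapsed in 11.9 hours.
t½ = 11.9/1.6506 ≈ 7.2094 hours.

7 hours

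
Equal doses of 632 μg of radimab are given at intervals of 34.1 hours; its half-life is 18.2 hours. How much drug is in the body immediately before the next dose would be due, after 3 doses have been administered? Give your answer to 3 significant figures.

232 μg

The 3 doses were given 102.3, 68.2, 34.1 hours ago.
Total = 632·(1/2)^(102.3/18.2) + 632·(1/2)^(68.2/18.2) + 632·(1/2)^(34.1/18.2)
      = 12.843 + 47.063 + 172.46 ≈ 232.37 μg.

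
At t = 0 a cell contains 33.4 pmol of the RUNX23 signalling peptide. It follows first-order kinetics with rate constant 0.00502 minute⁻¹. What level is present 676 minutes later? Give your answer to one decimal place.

t½ = ln 2 / k = 0.69315 / 0.00502 ≈ 138.08 minutes.
Number of half-lives: n = 676/138.08 ≈ 4.8958.
Remaining = 33.4 × (1/2)^4.8958 = 33.4 × 0.03359 ≈ 1.1219 pmol.

1.1 pmol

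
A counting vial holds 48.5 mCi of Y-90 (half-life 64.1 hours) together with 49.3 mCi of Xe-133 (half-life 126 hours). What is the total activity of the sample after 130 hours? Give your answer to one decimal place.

Y-90: 48.5 × (1/2)^(130/64.1) = 48.5 × (1/2)^2.0281 ≈ 11.891 mCi.
Xe-133: 49.3 × (1/2)^(130/126) = 49.3 × (1/2)^1.0317 ≈ 24.114 mCi.
Total = 11.891 + 24.114 ≈ 36.005 mCi.

36.0 mCi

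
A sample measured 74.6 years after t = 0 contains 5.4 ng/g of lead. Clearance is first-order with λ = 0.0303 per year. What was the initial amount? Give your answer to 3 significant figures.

t½ = ln 2 / λ = 0.69315 / 0.0303 ≈ 22.876 years.
Number of half-lives elapsed: n = 74.6/22.876 ≈ 3.261.
A₀ = A × 2^n = 5.4 × 2^3.261 = 5.4 × 9.5867 ≈ 51.768 ng/g.

51.8 ng/g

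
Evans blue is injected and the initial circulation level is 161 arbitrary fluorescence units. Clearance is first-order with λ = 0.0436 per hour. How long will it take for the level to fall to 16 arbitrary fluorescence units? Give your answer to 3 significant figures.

t½ = ln 2 / λ = 0.69315 / 0.0436 ≈ 15.898 hours.
Fraction remaining = 16/161 ≈ 0.099379.
n = log₂(161/16) = ln(10.062)/ln 2 ≈ 3.3309 half-lives.
t = n × t½ = 3.3309 × 15.898 ≈ 52.954 hours.

53.0 hours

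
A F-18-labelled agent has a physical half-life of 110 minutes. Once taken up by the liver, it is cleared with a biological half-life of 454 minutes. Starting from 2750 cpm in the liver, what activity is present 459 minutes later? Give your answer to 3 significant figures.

1/t_eff = 1/t_phys + 1/t_biol = 1/110 + 1/454 = 0.011294 per minute.
t_eff = 110 × 454 / (110 + 454) ≈ 88.546 minutes.
Remaining = 2750 × (1/2)^(459/88.546) = 2750 × (1/2)^5.1837 ≈ 75.661 cpm.

75.7 cpm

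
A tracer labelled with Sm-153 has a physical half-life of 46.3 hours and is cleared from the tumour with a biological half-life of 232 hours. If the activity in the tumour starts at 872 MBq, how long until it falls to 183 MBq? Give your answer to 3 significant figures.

86.9 hours

1/t_eff = 1/t_phys + 1/t_biol = 1/46.3 + 1/232 = 0.025909 per hour.
t_eff = 46.3 × 232 / (46.3 + 232) ≈ 38.597 hours.
n = log₂(872/183) ≈ 2.2525; t = 2.2525 × 38.597 ≈ 86.94 hours.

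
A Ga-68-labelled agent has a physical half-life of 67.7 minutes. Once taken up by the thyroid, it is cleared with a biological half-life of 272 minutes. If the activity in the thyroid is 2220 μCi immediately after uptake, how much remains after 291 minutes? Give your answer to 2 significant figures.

1/t_eff = 1/t_phys + 1/t_biol = 1/67.7 + 1/272 = 0.018448 per minute.
t_eff = 67.7 × 272 / (67.7 + 272) ≈ 54.208 minutes.
Remaining = 2220 × (1/2)^(291/54.208) = 2220 × (1/2)^5.3682 ≈ 53.747 μCi.

54 μCi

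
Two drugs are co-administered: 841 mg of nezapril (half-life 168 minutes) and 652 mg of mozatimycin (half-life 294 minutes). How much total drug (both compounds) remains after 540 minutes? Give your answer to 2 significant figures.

270 mg

nezapril: 841 × (1/2)^(540/168) = 841 × (1/2)^3.2143 ≈ 90.615 mg.
mozatimycin: 652 × (1/2)^(540/294) = 652 × (1/2)^1.8367 ≈ 182.53 mg.
Total = 90.615 + 182.53 ≈ 273.15 mg.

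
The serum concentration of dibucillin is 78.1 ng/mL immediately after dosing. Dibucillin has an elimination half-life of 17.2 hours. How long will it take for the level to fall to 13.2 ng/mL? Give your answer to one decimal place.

Fraction remaining = 13.2/78.1 ≈ 0.16901.
n = log₂(78.1/13.2) = ln(5.9167)/ln 2 ≈ 2.5648 half-lives.
t = n × t½ = 2.5648 × 17.2 ≈ 44.114 hours.

44.1 hours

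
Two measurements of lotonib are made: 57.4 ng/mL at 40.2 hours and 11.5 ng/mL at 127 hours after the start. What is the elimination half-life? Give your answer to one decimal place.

37.4 hours

Over Δt = 127 − 40.2 = 86.8 hours, the level fell by a factor of 57.4/11.5 ≈ 4.9913.
n = log₂(4.9913) ≈ 2.3194 half-lives, so t½ = 86.8/2.3194 ≈ 37.423 hours.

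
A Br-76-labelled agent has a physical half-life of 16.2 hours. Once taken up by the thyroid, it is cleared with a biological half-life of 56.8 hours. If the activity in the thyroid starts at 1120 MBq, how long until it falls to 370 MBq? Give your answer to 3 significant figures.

1/t_eff = 1/t_phys + 1/t_biol = 1/16.2 + 1/56.8 = 0.079334 per hour.
t_eff = 16.2 × 56.8 / (16.2 + 56.8) ≈ 12.605 hours.
n = log₂(1120/370) ≈ 1.5979; t = 1.5979 × 12.605 ≈ 20.141 hours.

20.1 hours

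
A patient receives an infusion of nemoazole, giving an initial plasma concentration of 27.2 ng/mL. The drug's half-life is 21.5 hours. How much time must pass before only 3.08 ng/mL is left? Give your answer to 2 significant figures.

Fraction remaining = 3.08/27.2 ≈ 0.11324.
n = log₂(27.2/3.08) = ln(8.8312)/ln 2 ≈ 3.1426 half-lives.
t = n × t½ = 3.1426 × 21.5 ≈ 67.566 hours.

68 hours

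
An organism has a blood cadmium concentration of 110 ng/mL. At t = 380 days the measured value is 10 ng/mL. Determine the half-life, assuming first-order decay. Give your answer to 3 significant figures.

110 days

A/A₀ = 10/110 ≈ 0.090909.
n = log₂(11) ≈ 3.4594 half-lives elapsed in 380 days.
t½ = 380/3.4594 ≈ 109.84 days.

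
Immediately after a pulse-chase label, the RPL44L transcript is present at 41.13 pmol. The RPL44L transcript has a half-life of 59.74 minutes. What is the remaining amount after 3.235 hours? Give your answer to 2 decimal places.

4.33 pmol

Convert the elapsed time: 3.235 hours = 194.1 minutes.
Number of half-lives: n = 194.1/59.74 ≈ 3.2491.
Remaining = 41.13 × (1/2)^3.2491 = 41.13 × 0.10518 ≈ 4.326 pmol.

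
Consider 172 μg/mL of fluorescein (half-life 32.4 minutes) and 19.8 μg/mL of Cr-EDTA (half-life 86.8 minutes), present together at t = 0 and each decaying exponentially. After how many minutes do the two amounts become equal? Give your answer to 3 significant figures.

161 minutes

Set 172·(1/2)^(t/32.4) = 19.8·(1/2)^(t/86.8).
Taking log₂: log₂(172/19.8) = t·(1/32.4 − 1/86.8).
log₂(8.6869) = 3.1188; 1/32.4 − 1/86.8 = 0.019343.
t = 3.1188 / 0.019343 ≈ 161.23 minutes.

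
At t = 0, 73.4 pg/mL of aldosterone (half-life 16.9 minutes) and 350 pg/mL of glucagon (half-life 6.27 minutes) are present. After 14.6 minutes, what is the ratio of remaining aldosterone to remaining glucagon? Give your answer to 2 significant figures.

aldosterone: 73.4 × (1/2)^(14.6/16.9) = 73.4 × (1/2)^0.86391 ≈ 40.331 pg/mL.
glucagon: 350 × (1/2)^(14.6/6.27) = 350 × (1/2)^2.3285 ≈ 69.68 pg/mL.
Ratio ≈ 40.331 / 69.68 ≈ 0.5788.

0.58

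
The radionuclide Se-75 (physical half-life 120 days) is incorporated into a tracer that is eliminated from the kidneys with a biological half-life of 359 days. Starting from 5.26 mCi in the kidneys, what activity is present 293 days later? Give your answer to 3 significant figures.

1/t_eff = 1/t_phys + 1/t_biol = 1/120 + 1/359 = 0.011119 per day.
t_eff = 120 × 359 / (120 + 359) ≈ 89.937 days.
Remaining = 5.26 × (1/2)^(293/89.937) = 5.26 × (1/2)^3.2578 ≈ 0.5499 mCi.

0.550 mCi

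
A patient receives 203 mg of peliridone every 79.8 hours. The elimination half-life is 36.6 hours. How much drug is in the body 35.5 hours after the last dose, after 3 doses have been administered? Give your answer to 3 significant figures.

The 3 doses were given 195.1, 115.3, 35.5 hours ago.
Total = 203·(1/2)^(195.1/36.6) + 203·(1/2)^(115.3/36.6) + 203·(1/2)^(35.5/36.6)
      = 5.0446 + 22.865 + 103.64 ≈ 131.55 mg.

132 mg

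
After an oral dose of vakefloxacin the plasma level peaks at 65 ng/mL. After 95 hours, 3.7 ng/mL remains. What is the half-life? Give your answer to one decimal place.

23.0 hours

A/A₀ = 3.7/65 ≈ 0.056923.
n = log₂(17.568) ≈ 4.1348 half-lives elapsed in 95 hours.
t½ = 95/4.1348 ≈ 22.975 hours.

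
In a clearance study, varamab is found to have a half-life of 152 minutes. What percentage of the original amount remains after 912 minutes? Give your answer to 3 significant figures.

1.56%

n = 912/152 ≈ 6 half-lives.
Fraction remaining = (1/2)^6 ≈ 0.015625, i.e. 1.5625%.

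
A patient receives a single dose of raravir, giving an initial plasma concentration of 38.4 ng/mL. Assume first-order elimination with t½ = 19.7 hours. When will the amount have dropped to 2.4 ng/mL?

78.8 hours

2.4/38.4 = 1/16, so 4 half-lives have elapsed.
t = 4 × 19.7 = 78.8 hours.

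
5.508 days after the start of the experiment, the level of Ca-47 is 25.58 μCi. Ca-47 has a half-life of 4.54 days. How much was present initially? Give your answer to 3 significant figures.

59.3 μCi

Number of half-lives elapsed: n = 5.508/4.54 ≈ 1.2132.
A₀ = A × 2^n = 25.58 × 2^1.2132 = 25.58 × 2.3185 ≈ 59.308 μCi.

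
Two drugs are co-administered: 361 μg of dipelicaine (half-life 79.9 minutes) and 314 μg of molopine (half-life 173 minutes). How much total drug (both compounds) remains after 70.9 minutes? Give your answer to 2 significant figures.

dipelicaine: 361 × (1/2)^(70.9/79.9) = 361 × (1/2)^0.88736 ≈ 195.16 μg.
molopine: 314 × (1/2)^(70.9/173) = 314 × (1/2)^0.40983 ≈ 236.35 μg.
Total = 195.16 + 236.35 ≈ 431.51 μg.

430 μg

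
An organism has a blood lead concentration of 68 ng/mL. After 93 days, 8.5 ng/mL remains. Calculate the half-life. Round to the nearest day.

A/A₀ = 8.5/68 ≈ 0.125.
n = log₂(8) ≈ 3 half-lives elapsed in 93 days.
t½ = 93/3 ≈ 31 days.

31 days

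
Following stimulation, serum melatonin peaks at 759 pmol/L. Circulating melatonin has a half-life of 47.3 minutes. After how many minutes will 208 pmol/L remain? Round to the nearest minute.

88 minutes

Fraction remaining = 208/759 ≈ 0.27404.
n = log₂(759/208) = ln(3.649)/ln 2 ≈ 1.8675 half-lives.
t = n × t½ = 1.8675 × 47.3 ≈ 88.334 minutes.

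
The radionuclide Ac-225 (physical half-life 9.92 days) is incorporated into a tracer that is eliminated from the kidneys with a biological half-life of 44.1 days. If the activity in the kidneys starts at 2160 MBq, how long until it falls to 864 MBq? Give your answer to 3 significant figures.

1/t_eff = 1/t_phys + 1/t_biol = 1/9.92 + 1/44.1 = 0.12348 per day.
t_eff = 9.92 × 44.1 / (9.92 + 44.1) ≈ 8.0983 days.
n = log₂(2160/864) ≈ 1.3219; t = 1.3219 × 8.0983 ≈ 10.705 days.

10.7 days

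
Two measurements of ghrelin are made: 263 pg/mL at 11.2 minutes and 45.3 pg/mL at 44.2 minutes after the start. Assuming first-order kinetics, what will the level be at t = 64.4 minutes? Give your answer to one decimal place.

Over Δt = 44.2 − 11.2 = 33 minutes, the level fell by a factor of 263/45.3 ≈ 5.8057.
n = log₂(5.8057) ≈ 2.5375 half-lives, so t½ = 33/2.5375 ≈ 13.005 minutes.
From t = 44.2 to t = 64.4: 45.3 × (1/2)^((64.4−44.2)/13.005) ≈ 15.436 pg/mL.

15.4 pg/mL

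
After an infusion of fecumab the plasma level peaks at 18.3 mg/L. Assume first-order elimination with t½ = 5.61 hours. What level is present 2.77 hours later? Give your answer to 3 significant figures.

13.0 mg/L

Number of half-lives: n = 2.77/5.61 ≈ 0.49376.
Remaining = 18.3 × (1/2)^0.49376 = 18.3 × 0.71017 ≈ 12.996 mg/L.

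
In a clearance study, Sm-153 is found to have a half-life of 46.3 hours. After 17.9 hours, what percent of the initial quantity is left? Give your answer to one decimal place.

n = 17.9/46.3 ≈ 0.38661 half-lives.
Fraction remaining = (1/2)^0.38661 ≈ 0.76493, i.e. 76.493%.

76.5%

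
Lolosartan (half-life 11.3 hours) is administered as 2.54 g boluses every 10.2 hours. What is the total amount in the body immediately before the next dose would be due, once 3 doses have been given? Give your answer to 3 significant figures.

2.47 g

The 3 doses were given 30.6, 20.4, 10.2 hours ago.
Total = 2.54·(1/2)^(30.6/11.3) + 2.54·(1/2)^(20.4/11.3) + 2.54·(1/2)^(10.2/11.3)
      = 0.38874 + 0.72674 + 1.3586 ≈ 2.4741 g.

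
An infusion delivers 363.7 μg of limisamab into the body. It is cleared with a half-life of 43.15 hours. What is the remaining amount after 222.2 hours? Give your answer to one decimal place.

10.2 μg

Number of half-lives: n = 222.2/43.15 ≈ 5.1495.
Remaining = 363.7 × (1/2)^5.1495 = 363.7 × 0.028174 ≈ 10.247 μg.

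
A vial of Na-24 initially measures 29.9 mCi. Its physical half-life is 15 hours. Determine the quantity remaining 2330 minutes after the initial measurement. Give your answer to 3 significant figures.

Convert the elapsed time: 2330 minutes = 38.8333 hours.
Number of half-lives: n = 38.8333/15 ≈ 2.5889.
Remaining = 29.9 × (1/2)^2.5889 = 29.9 × 0.16621 ≈ 4.9698 mCi.

4.97 mCi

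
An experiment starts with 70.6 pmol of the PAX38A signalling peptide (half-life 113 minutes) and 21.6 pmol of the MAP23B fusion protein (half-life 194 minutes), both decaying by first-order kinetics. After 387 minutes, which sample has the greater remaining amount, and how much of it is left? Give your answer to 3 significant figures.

PAX38A signalling peptide: 70.6 × (1/2)^3.4248 ≈ 6.5742 pmol.
MAP23B fusion protein: 21.6 × (1/2)^1.9948 ≈ 5.4193 pmol.
PAX38A signalling peptide has more remaining, at ≈ 6.5742 pmol.

PAX38A signalling peptide, 6.57 pmol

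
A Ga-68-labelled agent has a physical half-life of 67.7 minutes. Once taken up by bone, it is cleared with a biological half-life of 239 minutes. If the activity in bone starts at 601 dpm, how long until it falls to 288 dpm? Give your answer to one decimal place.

56.0 minutes

1/t_eff = 1/t_phys + 1/t_biol = 1/67.7 + 1/239 = 0.018955 per minute.
t_eff = 67.7 × 239 / (67.7 + 239) ≈ 52.756 minutes.
n = log₂(601/288) ≈ 1.0613; t = 1.0613 × 52.756 ≈ 55.99 minutes.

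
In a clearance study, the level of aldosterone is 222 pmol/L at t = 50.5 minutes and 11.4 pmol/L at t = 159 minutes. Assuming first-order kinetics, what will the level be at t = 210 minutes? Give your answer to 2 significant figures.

2.8 pmol/L

Over Δt = 159 − 50.5 = 108.5 minutes, the level fell by a factor of 222/11.4 ≈ 19.474.
n = log₂(19.474) ≈ 4.2835 half-lives, so t½ = 108.5/4.2835 ≈ 25.33 minutes.
From t = 159 to t = 210: 11.4 × (1/2)^((210−159)/25.33) ≈ 2.8236 pmol/L.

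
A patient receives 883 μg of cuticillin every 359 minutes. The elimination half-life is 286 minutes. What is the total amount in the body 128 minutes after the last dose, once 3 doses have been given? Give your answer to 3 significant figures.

The 3 doses were given 846, 487, 128 minutes ago.
Total = 883·(1/2)^(846/286) + 883·(1/2)^(487/286) + 883·(1/2)^(128/286)
      = 113.63 + 271.25 + 647.49 ≈ 1032.4 μg.

1030 μg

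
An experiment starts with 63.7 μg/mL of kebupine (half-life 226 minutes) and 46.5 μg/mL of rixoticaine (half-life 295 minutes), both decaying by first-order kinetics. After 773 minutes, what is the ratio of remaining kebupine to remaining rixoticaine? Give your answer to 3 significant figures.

0.787

kebupine: 63.7 × (1/2)^(773/226) = 63.7 × (1/2)^3.4204 ≈ 5.9499 μg/mL.
rixoticaine: 46.5 × (1/2)^(773/295) = 46.5 × (1/2)^2.6203 ≈ 7.5623 μg/mL.
Ratio ≈ 5.9499 / 7.5623 ≈ 0.78679.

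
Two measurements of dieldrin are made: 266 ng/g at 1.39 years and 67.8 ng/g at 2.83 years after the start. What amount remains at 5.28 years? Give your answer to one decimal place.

6.6 ng/g

Over Δt = 2.83 − 1.39 = 1.44 years, the level fell by a factor of 266/67.8 ≈ 3.9233.
n = log₂(3.9233) ≈ 1.9721 half-lives, so t½ = 1.44/1.9721 ≈ 0.7302 years.
From t = 2.83 to t = 5.28: 67.8 × (1/2)^((5.28−2.83)/0.7302) ≈ 6.6252 ng/g.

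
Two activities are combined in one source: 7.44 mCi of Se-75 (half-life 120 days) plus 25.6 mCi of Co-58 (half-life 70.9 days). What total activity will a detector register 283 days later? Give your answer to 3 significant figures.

Se-75: 7.44 × (1/2)^(283/120) = 7.44 × (1/2)^2.3583 ≈ 1.4509 mCi.
Co-58: 25.6 × (1/2)^(283/70.9) = 25.6 × (1/2)^3.9915 ≈ 1.6094 mCi.
Total = 1.4509 + 1.6094 ≈ 3.0603 mCi.

3.06 mCi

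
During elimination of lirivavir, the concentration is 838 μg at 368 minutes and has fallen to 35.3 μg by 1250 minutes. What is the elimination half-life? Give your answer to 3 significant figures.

Over Δt = 1250 − 368 = 882 minutes, the level fell by a factor of 838/35.3 ≈ 23.739.
n = log₂(23.739) ≈ 4.5692 half-lives, so t½ = 882/4.5692 ≈ 193.03 minutes.

193 minutes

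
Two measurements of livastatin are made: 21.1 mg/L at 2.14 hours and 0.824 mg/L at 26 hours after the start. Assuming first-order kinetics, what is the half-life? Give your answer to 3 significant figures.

5.10 hours

Over Δt = 26 − 2.14 = 23.86 hours, the level fell by a factor of 21.1/0.824 ≈ 25.607.
n = log₂(25.607) ≈ 4.6785 half-lives, so t½ = 23.86/4.6785 ≈ 5.1 hours.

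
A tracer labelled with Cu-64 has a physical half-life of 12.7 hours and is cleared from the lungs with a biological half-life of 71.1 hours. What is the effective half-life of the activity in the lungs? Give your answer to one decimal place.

10.8 hours

1/t_eff = 1/t_phys + 1/t_biol = 1/12.7 + 1/71.1 = 0.092805 per hour.
t_eff = 12.7 × 71.1 / (12.7 + 71.1) ≈ 10.775 hours.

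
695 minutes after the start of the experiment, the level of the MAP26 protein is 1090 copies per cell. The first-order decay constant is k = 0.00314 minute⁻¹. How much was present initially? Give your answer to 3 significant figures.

t½ = ln 2 / k = 0.69315 / 0.00314 ≈ 220.75 minutes.
Number of half-lives elapsed: n = 695/220.75 ≈ 3.1484.
A₀ = A × 2^n = 1090 × 2^3.1484 = 1090 × 8.8667 ≈ 9664.7 copies per cell.

9660 copies per cell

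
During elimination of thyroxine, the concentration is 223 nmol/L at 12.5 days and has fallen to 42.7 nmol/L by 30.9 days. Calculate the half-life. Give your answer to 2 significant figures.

7.7 days

Over Δt = 30.9 − 12.5 = 18.4 days, the level fell by a factor of 223/42.7 ≈ 5.2225.
n = log₂(5.2225) ≈ 2.3847 half-lives, so t½ = 18.4/2.3847 ≈ 7.7157 days.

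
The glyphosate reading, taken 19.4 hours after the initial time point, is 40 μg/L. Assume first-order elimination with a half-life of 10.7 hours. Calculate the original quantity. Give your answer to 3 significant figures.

Number of half-lives elapsed: n = 19.4/10.7 ≈ 1.8131.
A₀ = A × 2^n = 40 × 2^1.8131 = 40 × 3.5139 ≈ 140.56 μg/L.

141 μg/L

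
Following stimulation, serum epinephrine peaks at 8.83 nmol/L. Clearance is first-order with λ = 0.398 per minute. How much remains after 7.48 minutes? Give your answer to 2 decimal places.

t½ = ln 2 / λ = 0.69315 / 0.398 ≈ 1.7416 minutes.
Number of half-lives: n = 7.48/1.7416 ≈ 4.295.
Remaining = 8.83 × (1/2)^4.295 = 8.83 × 0.050943 ≈ 0.44983 nmol/L.

0.45 nmol/L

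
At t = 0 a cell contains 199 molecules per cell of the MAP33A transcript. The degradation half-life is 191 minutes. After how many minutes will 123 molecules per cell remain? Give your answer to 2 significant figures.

130 minutes

Fraction remaining = 123/199 ≈ 0.61809.
n = log₂(199/123) = ln(1.6179)/ln 2 ≈ 0.69411 half-lives.
t = n × t½ = 0.69411 × 191 ≈ 132.58 minutes.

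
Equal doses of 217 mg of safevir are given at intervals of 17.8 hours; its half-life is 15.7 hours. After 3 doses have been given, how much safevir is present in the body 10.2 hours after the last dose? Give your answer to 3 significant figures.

230 mg

The 3 doses were given 45.8, 28, 10.2 hours ago.
Total = 217·(1/2)^(45.8/15.7) + 217·(1/2)^(28/15.7) + 217·(1/2)^(10.2/15.7)
      = 28.727 + 63.036 + 138.32 ≈ 230.08 mg.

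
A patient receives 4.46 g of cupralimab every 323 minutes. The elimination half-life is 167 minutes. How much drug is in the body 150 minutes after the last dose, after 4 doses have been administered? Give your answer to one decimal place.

The 4 doses were given 1119, 796, 473, 150 minutes ago.
Total = 4.46·(1/2)^(1119/167) + 4.46·(1/2)^(796/167) + 4.46·(1/2)^(473/167) + 4.46·(1/2)^(150/167)
      = 0.04288 + 0.16386 + 0.62621 + 2.393 ≈ 3.226 g.

3.2 g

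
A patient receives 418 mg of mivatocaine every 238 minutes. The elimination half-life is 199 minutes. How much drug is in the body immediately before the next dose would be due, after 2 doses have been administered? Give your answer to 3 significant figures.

262 mg

The 2 doses were given 476, 238 minutes ago.
Total = 418·(1/2)^(476/199) + 418·(1/2)^(238/199)
      = 79.639 + 182.45 ≈ 262.09 mg.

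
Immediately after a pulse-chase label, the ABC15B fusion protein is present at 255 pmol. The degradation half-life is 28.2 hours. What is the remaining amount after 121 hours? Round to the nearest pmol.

13 pmol

Number of half-lives: n = 121/28.2 ≈ 4.2908.
Remaining = 255 × (1/2)^4.2908 = 255 × 0.051091 ≈ 13.028 pmol.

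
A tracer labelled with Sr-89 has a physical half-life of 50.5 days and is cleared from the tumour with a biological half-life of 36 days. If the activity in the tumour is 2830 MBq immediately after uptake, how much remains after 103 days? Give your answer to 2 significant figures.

95 MBq

1/t_eff = 1/t_phys + 1/t_biol = 1/50.5 + 1/36 = 0.04758 per day.
t_eff = 50.5 × 36 / (50.5 + 36) ≈ 21.017 days.
Remaining = 2830 × (1/2)^(103/21.017) = 2830 × (1/2)^4.9007 ≈ 94.738 MBq.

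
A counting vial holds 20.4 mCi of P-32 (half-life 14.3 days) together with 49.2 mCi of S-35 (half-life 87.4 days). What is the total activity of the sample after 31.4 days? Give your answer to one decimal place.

P-32: 20.4 × (1/2)^(31.4/14.3) = 20.4 × (1/2)^2.1958 ≈ 4.4527 mCi.
S-35: 49.2 × (1/2)^(31.4/87.4) = 49.2 × (1/2)^0.35927 ≈ 38.354 mCi.
Total = 4.4527 + 38.354 ≈ 42.807 mCi.

42.8 mCi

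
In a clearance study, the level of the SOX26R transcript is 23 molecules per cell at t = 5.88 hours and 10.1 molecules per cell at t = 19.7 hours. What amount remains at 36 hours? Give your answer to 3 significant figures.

3.83 molecules per cell

Over Δt = 19.7 − 5.88 = 13.82 hours, the level fell by a factor of 23/10.1 ≈ 2.2772.
n = log₂(2.2772) ≈ 1.1873 half-lives, so t½ = 13.82/1.1873 ≈ 11.64 hours.
From t = 19.7 to t = 36: 10.1 × (1/2)^((36−19.7)/11.64) ≈ 3.8263 molecules per cell.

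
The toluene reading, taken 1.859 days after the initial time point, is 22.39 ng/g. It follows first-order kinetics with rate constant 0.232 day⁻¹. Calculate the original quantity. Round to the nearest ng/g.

34 ng/g

t½ = ln 2 / λ = 0.69315 / 0.232 ≈ 2.9877 days.
Number of half-lives elapsed: n = 1.859/2.9877 ≈ 0.62222.
A₀ = A × 2^n = 22.39 × 2^0.62222 = 22.39 × 1.5392 ≈ 34.464 ng/g.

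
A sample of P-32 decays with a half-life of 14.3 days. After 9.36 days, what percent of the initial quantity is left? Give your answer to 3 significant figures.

n = 9.36/14.3 ≈ 0.65455 half-lives.
Fraction remaining = (1/2)^0.65455 ≈ 0.63528, i.e. 63.528%.

63.5%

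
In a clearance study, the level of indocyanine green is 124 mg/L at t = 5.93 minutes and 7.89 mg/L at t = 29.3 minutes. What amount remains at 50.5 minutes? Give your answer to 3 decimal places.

0.648 mg/L

Over Δt = 29.3 − 5.93 = 23.37 minutes, the level fell by a factor of 124/7.89 ≈ 15.716.
n = log₂(15.716) ≈ 3.9742 half-lives, so t½ = 23.37/3.9742 ≈ 5.8805 minutes.
From t = 29.3 to t = 50.5: 7.89 × (1/2)^((50.5−29.3)/5.8805) ≈ 0.64836 mg/L.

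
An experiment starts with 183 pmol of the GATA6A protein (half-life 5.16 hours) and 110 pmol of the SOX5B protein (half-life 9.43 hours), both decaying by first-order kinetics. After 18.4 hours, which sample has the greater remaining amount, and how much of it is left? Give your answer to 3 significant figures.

SOX5B protein, 28.4 pmol

GATA6A protein: 183 × (1/2)^3.5659 ≈ 15.453 pmol.
SOX5B protein: 110 × (1/2)^1.9512 ≈ 28.446 pmol.
SOX5B protein has more remaining, at ≈ 28.446 pmol.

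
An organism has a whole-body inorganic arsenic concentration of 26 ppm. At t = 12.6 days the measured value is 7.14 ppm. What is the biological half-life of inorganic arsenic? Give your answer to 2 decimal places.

6.76 days

A/A₀ = 7.14/26 ≈ 0.27462.
n = log₂(3.6415) ≈ 1.8645 half-lives elapsed in 12.6 days.
t½ = 12.6/1.8645 ≈ 6.7578 days.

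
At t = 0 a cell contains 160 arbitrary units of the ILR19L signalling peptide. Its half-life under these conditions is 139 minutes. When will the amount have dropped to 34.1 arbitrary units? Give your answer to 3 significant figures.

Fraction remaining = 34.1/160 ≈ 0.21313.
n = log₂(160/34.1) = ln(4.6921)/ln 2 ≈ 2.2302 half-lives.
t = n × t½ = 2.2302 × 139 ≈ 310 minutes.

310 minutes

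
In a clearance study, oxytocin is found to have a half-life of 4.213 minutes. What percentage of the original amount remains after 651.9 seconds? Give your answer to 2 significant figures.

17%

651.9 seconds = 10.865 minutes.
n = 10.865/4.213 ≈ 2.5789 half-lives.
Fraction remaining = (1/2)^2.5789 ≈ 0.16737, i.e. 16.737%.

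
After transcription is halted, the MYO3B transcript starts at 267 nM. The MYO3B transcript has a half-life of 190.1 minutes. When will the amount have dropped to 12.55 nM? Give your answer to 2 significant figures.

Fraction remaining = 12.55/267 ≈ 0.047004.
n = log₂(267/12.55) = ln(21.275)/ln 2 ≈ 4.4111 half-lives.
t = n × t½ = 4.4111 × 190.1 ≈ 838.55 minutes.

840 minutes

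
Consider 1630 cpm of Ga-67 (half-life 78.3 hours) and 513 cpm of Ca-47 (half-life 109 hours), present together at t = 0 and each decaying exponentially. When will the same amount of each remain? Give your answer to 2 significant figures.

Set 1630·(1/2)^(t/78.3) = 513·(1/2)^(t/109).
Taking log₂: log₂(1630/513) = t·(1/78.3 − 1/109).
log₂(3.1774) = 1.6678; 1/78.3 − 1/109 = 0.0035971.
t = 1.6678 / 0.0035971 ≈ 463.67 hours.

460 hours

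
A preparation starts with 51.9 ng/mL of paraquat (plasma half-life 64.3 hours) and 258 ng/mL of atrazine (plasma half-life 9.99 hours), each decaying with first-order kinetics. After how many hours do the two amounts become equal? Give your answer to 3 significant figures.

27.4 hours

Set 51.9·(1/2)^(t/64.3) = 258·(1/2)^(t/9.99).
Taking log₂: log₂(51.9/258) = t·(1/64.3 − 1/9.99).
log₂(0.20116) = -2.3136; 1/64.3 − 1/9.99 = -0.084548.
t = -2.3136 / -0.084548 ≈ 27.364 hours.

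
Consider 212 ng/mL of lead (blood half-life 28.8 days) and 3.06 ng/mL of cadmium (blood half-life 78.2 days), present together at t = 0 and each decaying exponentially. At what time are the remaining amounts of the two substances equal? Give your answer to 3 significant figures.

Set 212·(1/2)^(t/28.8) = 3.06·(1/2)^(t/78.2).
Taking log₂: log₂(212/3.06) = t·(1/28.8 − 1/78.2).
log₂(69.281) = 6.1144; 1/28.8 − 1/78.2 = 0.021934.
t = 6.1144 / 0.021934 ≈ 278.76 days.

279 days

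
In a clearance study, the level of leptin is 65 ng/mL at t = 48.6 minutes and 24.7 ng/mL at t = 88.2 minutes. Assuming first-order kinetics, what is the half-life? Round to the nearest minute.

Over Δt = 88.2 − 48.6 = 39.6 minutes, the level fell by a factor of 65/24.7 ≈ 2.6316.
n = log₂(2.6316) ≈ 1.3959 half-lives, so t½ = 39.6/1.3959 ≈ 28.368 minutes.

28 minutes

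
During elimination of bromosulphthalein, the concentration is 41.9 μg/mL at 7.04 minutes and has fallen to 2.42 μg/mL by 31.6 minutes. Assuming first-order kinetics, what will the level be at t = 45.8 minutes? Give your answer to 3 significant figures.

Over Δt = 31.6 − 7.04 = 24.56 minutes, the level fell by a factor of 41.9/2.42 ≈ 17.314.
n = log₂(17.314) ≈ 4.1139 half-lives, so t½ = 24.56/4.1139 ≈ 5.97 minutes.
From t = 31.6 to t = 45.8: 2.42 × (1/2)^((45.8−31.6)/5.97) ≈ 0.46538 μg/mL.

0.465 μg/mL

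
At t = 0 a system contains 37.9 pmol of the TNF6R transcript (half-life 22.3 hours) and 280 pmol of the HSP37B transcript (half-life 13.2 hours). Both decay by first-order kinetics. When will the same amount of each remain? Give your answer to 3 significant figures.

Set 37.9·(1/2)^(t/22.3) = 280·(1/2)^(t/13.2).
Taking log₂: log₂(37.9/280) = t·(1/22.3 − 1/13.2).
log₂(0.13536) = -2.8852; 1/22.3 − 1/13.2 = -0.030915.
t = -2.8852 / -0.030915 ≈ 93.327 hours.

93.3 hours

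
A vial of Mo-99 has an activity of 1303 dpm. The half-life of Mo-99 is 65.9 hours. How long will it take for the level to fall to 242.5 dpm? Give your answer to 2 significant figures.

160 hours

Fraction remaining = 242.5/1303 ≈ 0.18611.
n = log₂(1303/242.5) = ln(5.3732)/ln 2 ≈ 2.4258 half-lives.
t = n × t½ = 2.4258 × 65.9 ≈ 159.86 hours.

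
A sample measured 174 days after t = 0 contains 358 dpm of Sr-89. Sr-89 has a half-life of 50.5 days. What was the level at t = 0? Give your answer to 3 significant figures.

Number of half-lives elapsed: n = 174/50.5 ≈ 3.4455.
A₀ = A × 2^n = 358 × 2^3.4455 = 358 × 10.895 ≈ 3900.3 dpm.

3900 dpm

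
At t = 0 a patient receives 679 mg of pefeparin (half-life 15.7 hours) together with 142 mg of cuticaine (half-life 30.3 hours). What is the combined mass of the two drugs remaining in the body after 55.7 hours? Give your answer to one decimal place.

pefeparin: 679 × (1/2)^(55.7/15.7) = 679 × (1/2)^3.5478 ≈ 58.061 mg.
cuticaine: 142 × (1/2)^(55.7/30.3) = 142 × (1/2)^1.8383 ≈ 39.711 mg.
Total = 58.061 + 39.711 ≈ 97.772 mg.

97.8 mg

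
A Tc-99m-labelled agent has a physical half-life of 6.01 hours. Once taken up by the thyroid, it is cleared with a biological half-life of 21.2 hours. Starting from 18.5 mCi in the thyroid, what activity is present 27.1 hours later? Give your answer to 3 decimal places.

0.335 mCi

1/t_eff = 1/t_phys + 1/t_biol = 1/6.01 + 1/21.2 = 0.21356 per hour.
t_eff = 6.01 × 21.2 / (6.01 + 21.2) ≈ 4.6825 hours.
Remaining = 18.5 × (1/2)^(27.1/4.6825) = 18.5 × (1/2)^5.7875 ≈ 0.33495 mCi.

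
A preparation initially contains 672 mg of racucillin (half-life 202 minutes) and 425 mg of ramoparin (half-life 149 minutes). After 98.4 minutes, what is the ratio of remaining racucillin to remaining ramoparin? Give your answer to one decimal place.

racucillin: 672 × (1/2)^(98.4/202) = 672 × (1/2)^0.48713 ≈ 479.43 mg.
ramoparin: 425 × (1/2)^(98.4/149) = 425 × (1/2)^0.6604 ≈ 268.9 mg.
Ratio ≈ 479.43 / 268.9 ≈ 1.783.

1.8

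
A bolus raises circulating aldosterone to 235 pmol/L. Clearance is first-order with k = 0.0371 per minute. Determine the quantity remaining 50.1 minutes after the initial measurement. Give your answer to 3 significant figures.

t½ = ln 2 / k = 0.69315 / 0.0371 ≈ 18.683 minutes.
Number of half-lives: n = 50.1/18.683 ≈ 2.6816.
Remaining = 235 × (1/2)^2.6816 = 235 × 0.15587 ≈ 36.63 pmol/L.

36.6 pmol/L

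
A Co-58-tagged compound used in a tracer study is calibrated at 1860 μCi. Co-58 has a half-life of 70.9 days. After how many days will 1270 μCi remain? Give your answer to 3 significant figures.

Fraction remaining = 1270/1860 ≈ 0.6828.
n = log₂(1860/1270) = ln(1.4646)/ln 2 ≈ 0.55047 half-lives.
t = n × t½ = 0.55047 × 70.9 ≈ 39.029 days.

39.0 days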